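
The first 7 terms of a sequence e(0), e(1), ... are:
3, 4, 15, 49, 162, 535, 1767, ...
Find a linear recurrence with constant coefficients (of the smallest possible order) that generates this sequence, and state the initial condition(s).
Look for the lowest-order linear relation among consecutive terms.
Observation: e(n) - 3·e(n-1) - (1)·e(n-2) = 0 holds for the shown terms, and no order-1 relation e(n) = α·e(n-1) + β fits.
Check at n=3: 3·15 + (1)·4 = 49. ✓

e(n) = 3e(n-1) + e(n-2), e(0) = 3, e(1) = 4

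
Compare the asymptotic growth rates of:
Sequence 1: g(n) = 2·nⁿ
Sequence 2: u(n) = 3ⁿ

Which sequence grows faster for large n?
Comparing growth rates:
Growth-rate hierarchy: log n ≺ any polynomial ≺ any exponential cⁿ (c>1) ≺ n! ≺ nⁿ.
super-exponential nⁿ dominates exponential base 3 asymptotically.

g(n) grows faster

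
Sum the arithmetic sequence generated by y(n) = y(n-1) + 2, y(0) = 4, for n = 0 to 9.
Computing the sequence terms: 4, 6, 8, 10, 12, 14, 16, 18, 20, 22
Adding these values together:

130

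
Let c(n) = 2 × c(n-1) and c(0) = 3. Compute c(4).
Computing step by step:
c(0) = 3
c(1) = 2 × 3 = 6
c(2) = 2 × 6 = 12
c(3) = 2 × 12 = 24
c(4) = 2 × 24 = 48

48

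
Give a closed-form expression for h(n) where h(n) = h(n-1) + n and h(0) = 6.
Recurrence: h(n) = h(n-1) + n, initial: h(0) = 6.
Telescoping: h(n) = h(0) + Σᵢ₌₁ⁿ i = 6 + n(n+1)/2.

h(n) = n(n+1)/2 + 6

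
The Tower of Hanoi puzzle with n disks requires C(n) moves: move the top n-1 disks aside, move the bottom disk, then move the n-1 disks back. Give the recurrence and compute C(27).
Moving n disks = move the top n-1 disks aside (C(n-1) moves) + move the largest disk (1 move) + move the n-1 disks back on top (C(n-1) moves), so C(n) = 2C(n-1) + 1, with C(1) = 1 (a single disk takes one move).
First terms: 1, 3, 7, 15, 31, 63, … — each is one less than a power of 2. Indeed C(n) + 1 = 2(C(n-1) + 1) with C(1) + 1 = 2, so C(n) + 1 = 2ⁿ and C(n) = 2ⁿ - 1.
Hence C(27) = 2^27 - 1 = 134217728 - 1 = 134217727.

C(n) = 2C(n-1) + 1, C(1) = 1; C(27) = 134217727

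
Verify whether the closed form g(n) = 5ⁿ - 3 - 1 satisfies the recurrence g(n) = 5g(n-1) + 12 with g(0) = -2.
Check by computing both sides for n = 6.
From the recurrence with g(0) = -2:
  g(0) = -2, g(1) = 2, g(2) = 22, g(3) = 122, g(4) = 622, g(5) = 3122, g(6) = 15622
  so the recurrence gives g(6) = 15622.
From the proposed closed form g(n) = 5ⁿ - 3 - 1:
  g(6) = 15621.
The recurrence gives 15622 but the closed form gives 15621, so the closed form does not satisfy the recurrence.

No, the closed form is incorrect.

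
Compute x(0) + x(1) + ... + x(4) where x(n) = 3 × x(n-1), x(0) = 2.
Computing the sequence terms: 2, 6, 18, 54, 162
Adding these values together:

242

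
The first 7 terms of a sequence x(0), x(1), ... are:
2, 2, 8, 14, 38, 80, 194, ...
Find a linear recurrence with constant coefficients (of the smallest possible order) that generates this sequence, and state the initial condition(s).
Look for the lowest-order linear relation among consecutive terms.
Observation: x(n) - 1·x(n-1) - (3)·x(n-2) = 0 holds for the shown terms, and no order-1 relation x(n) = α·x(n-1) + β fits.
Check at n=3: 1·8 + (3)·2 = 14. ✓

x(n) = x(n-1) + 3x(n-2), x(0) = 2, x(1) = 2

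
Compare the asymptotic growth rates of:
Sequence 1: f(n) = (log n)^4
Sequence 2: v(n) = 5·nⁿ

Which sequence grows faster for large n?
Comparing growth rates:
Growth-rate hierarchy: log n ≺ any polynomial ≺ any exponential cⁿ (c>1) ≺ n! ≺ nⁿ.
super-exponential nⁿ dominates polylogarithmic (log n)^4 asymptotically.

v(n) grows faster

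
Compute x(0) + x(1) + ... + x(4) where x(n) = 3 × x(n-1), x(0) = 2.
Computing the sequence terms: 2, 6, 18, 54, 162
Adding these values together:

242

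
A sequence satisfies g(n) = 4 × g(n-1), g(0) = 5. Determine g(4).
Computing step by step:
g(0) = 5
g(1) = 4 × 5 = 20
g(2) = 4 × 20 = 80
g(3) = 4 × 80 = 320
g(4) = 4 × 320 = 1280

1280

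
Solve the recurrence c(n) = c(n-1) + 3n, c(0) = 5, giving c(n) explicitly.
Recurrence: c(n) = c(n-1) + 3n, initial: c(0) = 5.
Telescoping: c(n) = c(0) + 3·Σᵢ₌₁ⁿ i = 5 + 3·n(n+1)/2.

c(n) = 3·n(n+1)/2 + 5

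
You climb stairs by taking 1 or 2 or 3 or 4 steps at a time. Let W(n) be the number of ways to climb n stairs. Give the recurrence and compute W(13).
Condition on the size of the last step (1 to 4): before it there were n-1, …, n-4 stairs climbed, and these cases are disjoint, so W(n) = W(n-1) + W(n-2) + W(n-3) + W(n-4) (order-4 linear recurrence).
Initial conditions by direct count (compositions of i into parts ≤ 4): W(1) = 1; W(2) = 2; W(3) = 4; W(4) = 8.
Iterating the recurrence: W(5) = 15, W(6) = 29, W(7) = 56, W(8) = 108, W(9) = 208, W(10) = 401, W(11) = 773, W(12) = 1490, W(13) = 2872.

W(n) = W(n-1) + W(n-2) + W(n-3) + W(n-4), W(1) = 1, W(2) = 2, W(3) = 4, W(4) = 8; W(13) = 2872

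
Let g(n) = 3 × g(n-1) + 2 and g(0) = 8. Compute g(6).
Computing step by step:
g(0) = 8
g(1) = 3 × 8 + 2 = 26
g(2) = 3 × 26 + 2 = 80
g(3) = 3 × 80 + 2 = 242
g(4) = 3 × 242 + 2 = 728
g(5) = 3 × 728 + 2 = 2186
g(6) = 3 × 2186 + 2 = 6560

6560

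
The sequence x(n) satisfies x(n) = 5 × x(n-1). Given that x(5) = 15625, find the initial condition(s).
In general x(n) = 5ⁿ · x(0). At n = 5: x(0) = x(5) / 5^5 = 15625 / 3125 = 5.

x(0) = 5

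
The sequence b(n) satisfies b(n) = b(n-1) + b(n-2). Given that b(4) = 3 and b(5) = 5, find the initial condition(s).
Work backwards using b(k) = b(k+2) - b(k+1):
b(3) = b(5) - b(4) = 5 - 3 = 2
b(2) = b(4) - b(3) = 3 - 2 = 1
b(1) = b(3) - b(2) = 2 - 1 = 1
b(0) = b(2) - b(1) = 1 - 1 = 0

b(0) = 0, b(1) = 1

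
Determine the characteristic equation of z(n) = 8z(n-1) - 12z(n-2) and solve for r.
Substitute z(n) = rⁿ and divide through by rⁿ⁻²: r² - 8r + 12 = 0
Factor: (r - 2)(r - 6) = 0, so r = 2, 6.
General solution: z(n) = A·2ⁿ + B·6ⁿ

Characteristic: r² - 8r + 12 = 0, Roots: r = 2, 6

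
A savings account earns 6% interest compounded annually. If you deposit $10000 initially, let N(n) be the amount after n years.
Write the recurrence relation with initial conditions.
Each year the balance grows by 6%, i.e. is multiplied by 1 + 6/100 = 1.06, so N(n) = 1.06 × N(n-1). The initial deposit gives N(0) = 10000.
Unrolling gives the closed form N(n) = 10000 × (1.06)ⁿ.

N(n) = 1.06 × N(n-1), N(0) = 10000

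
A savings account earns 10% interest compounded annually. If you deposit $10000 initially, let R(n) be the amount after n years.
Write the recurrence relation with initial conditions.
Each year the balance grows by 10%, i.e. is multiplied by 1 + 10/100 = 1.1, so R(n) = 1.1 × R(n-1). The initial deposit gives R(0) = 10000.
Unrolling gives the closed form R(n) = 10000 × (1.1)ⁿ.

R(n) = 1.1 × R(n-1), R(0) = 10000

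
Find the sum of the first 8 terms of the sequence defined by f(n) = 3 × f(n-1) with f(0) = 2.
Computing the sequence terms: 2, 6, 18, 54, 162, 486, 1458, 4374
Adding these values together:

6560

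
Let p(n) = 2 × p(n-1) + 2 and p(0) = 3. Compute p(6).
Computing step by step:
p(0) = 3
p(1) = 2 × 3 + 2 = 8
p(2) = 2 × 8 + 2 = 18
p(3) = 2 × 18 + 2 = 38
p(4) = 2 × 38 + 2 = 78
p(5) = 2 × 78 + 2 = 158
p(6) = 2 × 158 + 2 = 318

318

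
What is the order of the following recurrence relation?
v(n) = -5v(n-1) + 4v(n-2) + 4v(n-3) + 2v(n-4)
The order is the largest lag k for which v(n-k) appears. Here the deepest term is v(n-4), so the order is 4.

Order 4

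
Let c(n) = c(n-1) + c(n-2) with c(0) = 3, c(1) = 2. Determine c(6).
Computing the sequence terms:
3, 2, 5, 7, 12, 19, 31

31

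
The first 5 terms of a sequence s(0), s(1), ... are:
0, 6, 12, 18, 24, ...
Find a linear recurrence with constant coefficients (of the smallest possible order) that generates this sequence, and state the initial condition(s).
Look for the lowest-order linear relation among consecutive terms.
Observation: consecutive differences are constant (= 6).
Check at n=2: 1·6 + 6 = 12. ✓

s(n) = s(n-1) + 6, s(0) = 0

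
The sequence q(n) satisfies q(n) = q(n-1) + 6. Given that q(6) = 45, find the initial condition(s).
q(6) = q(0) + 6·6, so q(0) = 45 - 36 = 9.

q(0) = 9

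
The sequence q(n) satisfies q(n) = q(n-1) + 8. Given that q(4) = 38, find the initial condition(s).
q(4) = q(0) + 4·8, so q(0) = 38 - 32 = 6.

q(0) = 6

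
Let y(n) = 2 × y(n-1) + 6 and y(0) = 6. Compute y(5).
Computing step by step:
y(0) = 6
y(1) = 2 × 6 + 6 = 18
y(2) = 2 × 18 + 6 = 42
y(3) = 2 × 42 + 6 = 90
y(4) = 2 × 90 + 6 = 186
y(5) = 2 × 186 + 6 = 378

378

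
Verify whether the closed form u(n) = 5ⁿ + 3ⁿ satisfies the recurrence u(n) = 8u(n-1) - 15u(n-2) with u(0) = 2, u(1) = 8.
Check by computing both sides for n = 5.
From the recurrence with u(0) = 2, u(1) = 8:
  u(0) = 2, u(1) = 8, u(2) = 34, u(3) = 152, u(4) = 706, u(5) = 3368
  so the recurrence gives u(5) = 3368.
From the proposed closed form u(n) = 5ⁿ + 3ⁿ:
  u(5) = 3368.
Both sides give 3368 at n = 5, and the initial condition(s) match, so the closed form is consistent.

Yes, the closed form is correct.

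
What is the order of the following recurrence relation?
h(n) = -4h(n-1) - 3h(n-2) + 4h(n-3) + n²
The order is the largest lag k for which h(n-k) appears. Here the deepest term is h(n-3) (the n² term is non-homogeneous and does not affect the order), so the order is 3.

Order 3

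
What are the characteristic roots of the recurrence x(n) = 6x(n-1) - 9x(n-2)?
Substitute x(n) = rⁿ and divide through by rⁿ⁻²: r² - 6r + 9 = 0
Factor: (r - 3)² = 0, so r = 3 (double root).
General solution: x(n) = (A + Bn)·3ⁿ

Characteristic: r² - 6r + 9 = 0, Roots: r = 3 (double root)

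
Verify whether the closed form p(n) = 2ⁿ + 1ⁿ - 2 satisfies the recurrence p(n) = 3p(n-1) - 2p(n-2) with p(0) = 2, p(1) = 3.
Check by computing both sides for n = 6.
From the recurrence with p(0) = 2, p(1) = 3:
  p(0) = 2, p(1) = 3, p(2) = 5, p(3) = 9, p(4) = 17, p(5) = 33, p(6) = 65
  so the recurrence gives p(6) = 65.
From the proposed closed form p(n) = 2ⁿ + 1ⁿ - 2:
  p(6) = 63.
The recurrence gives 65 but the closed form gives 63, so the closed form does not satisfy the recurrence.

No, the closed form is incorrect.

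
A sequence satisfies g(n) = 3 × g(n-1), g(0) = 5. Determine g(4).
Computing step by step:
g(0) = 5
g(1) = 3 × 5 = 15
g(2) = 3 × 15 = 45
g(3) = 3 × 45 = 135
g(4) = 3 × 135 = 405

405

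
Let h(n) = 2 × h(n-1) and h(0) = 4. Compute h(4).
Computing step by step:
h(0) = 4
h(1) = 2 × 4 = 8
h(2) = 2 × 8 = 16
h(3) = 2 × 16 = 32
h(4) = 2 × 32 = 64

64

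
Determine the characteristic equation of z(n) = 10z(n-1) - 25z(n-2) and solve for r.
Substitute z(n) = rⁿ and divide through by rⁿ⁻²: r² - 10r + 25 = 0
Factor: (r - 5)² = 0, so r = 5 (double root).
General solution: z(n) = (A + Bn)·5ⁿ

Characteristic: r² - 10r + 25 = 0, Roots: r = 5 (double root)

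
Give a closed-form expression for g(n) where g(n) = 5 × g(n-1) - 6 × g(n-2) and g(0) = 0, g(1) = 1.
Recurrence: g(n) = 5 × g(n-1) - 6 × g(n-2), initial: g(0) = 0, g(1) = 1.
Characteristic equation: r² - 5r + 6 = 0, which factors as (r - 3)(r - 2) = 0, so r = 3, 2. General solution g(n) = A·3ⁿ + B·2ⁿ. From g(0) = 0: A + B = 0. From g(1) = 1: 3A + 2B = 1. Solving gives A = 1, B = -1.

g(n) = 3ⁿ - 2ⁿ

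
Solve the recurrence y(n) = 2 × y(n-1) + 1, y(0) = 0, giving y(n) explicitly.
Recurrence: y(n) = 2 × y(n-1) + 1, initial: y(0) = 0.
Try y(n) = A·2ⁿ + C. Substituting: A·2ⁿ + C = 2(A·2ⁿ⁻¹ + C) + 1 = A·2ⁿ + 2C + 1, so C = 2C + 1, giving C = -1. Then y(0) = A - 1 = 0 gives A = 1.

y(n) = 2ⁿ - 1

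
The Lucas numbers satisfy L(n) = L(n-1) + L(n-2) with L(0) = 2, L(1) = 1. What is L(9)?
Computing the sequence terms:
2, 1, 3, 4, 7, 11, 18, 29, 47, 76

76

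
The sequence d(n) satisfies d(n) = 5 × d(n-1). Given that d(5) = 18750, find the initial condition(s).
In general d(n) = 5ⁿ · d(0). At n = 5: d(0) = d(5) / 5^5 = 18750 / 3125 = 6.

d(0) = 6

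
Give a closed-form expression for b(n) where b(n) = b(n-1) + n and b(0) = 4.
Recurrence: b(n) = b(n-1) + n, initial: b(0) = 4.
Telescoping: b(n) = b(0) + Σᵢ₌₁ⁿ i = 4 + n(n+1)/2.

b(n) = n(n+1)/2 + 4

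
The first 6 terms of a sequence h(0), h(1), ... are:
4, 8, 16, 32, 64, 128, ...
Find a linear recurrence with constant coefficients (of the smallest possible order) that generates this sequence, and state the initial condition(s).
Look for the lowest-order linear relation among consecutive terms.
Observation: each term is 2× the previous.
Check at n=2: 2·8 = 16. ✓

h(n) = 2 × h(n-1), h(0) = 4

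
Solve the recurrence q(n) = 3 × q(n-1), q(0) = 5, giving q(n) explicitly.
Recurrence: q(n) = 3 × q(n-1), initial: q(0) = 5.
Each term is 3 times the previous, so this is geometric with ratio 3. After n steps: q(n) = q(0)·3ⁿ = 5·3ⁿ.

q(n) = 5·3ⁿ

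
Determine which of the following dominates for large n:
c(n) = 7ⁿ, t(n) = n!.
Comparing growth rates:
Growth-rate hierarchy: log n ≺ any polynomial ≺ any exponential cⁿ (c>1) ≺ n! ≺ nⁿ.
factorial dominates exponential base 7 asymptotically.

t(n) grows faster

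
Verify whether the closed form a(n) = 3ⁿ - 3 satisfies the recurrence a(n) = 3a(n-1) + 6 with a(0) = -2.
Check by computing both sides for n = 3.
From the recurrence with a(0) = -2:
  a(0) = -2, a(1) = 0, a(2) = 6, a(3) = 24
  so the recurrence gives a(3) = 24.
From the proposed closed form a(n) = 3ⁿ - 3:
  a(3) = 24.
Both sides give 24 at n = 3, and the initial condition(s) match, so the closed form is consistent.

Yes, the closed form is correct.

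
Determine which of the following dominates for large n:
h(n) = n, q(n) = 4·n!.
Comparing growth rates:
Growth-rate hierarchy: log n ≺ any polynomial ≺ any exponential cⁿ (c>1) ≺ n! ≺ nⁿ.
factorial dominates polynomial degree 1 asymptotically.

q(n) grows faster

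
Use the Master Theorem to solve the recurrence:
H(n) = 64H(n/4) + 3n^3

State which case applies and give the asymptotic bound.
Master Theorem template: H(n) = a·H(n/b) + f(n).
Here: a=64, b=4, f(n)=3n^3
Compute log_b(a) = log_4(64) = 3.
f(n) = 3n^3 = Θ(n^3). Case 2: H(n) = Θ(n^3 log n).

Case 2: H(n) = Θ(n^3 log n)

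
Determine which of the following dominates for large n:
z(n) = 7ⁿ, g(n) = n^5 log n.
Comparing growth rates:
Growth-rate hierarchy: log n ≺ any polynomial ≺ any exponential cⁿ (c>1) ≺ n! ≺ nⁿ.
exponential base 7 dominates polynomial degree 5 (with log factor) asymptotically.

z(n) grows faster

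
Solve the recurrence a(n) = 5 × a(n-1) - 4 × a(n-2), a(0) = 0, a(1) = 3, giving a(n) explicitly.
Recurrence: a(n) = 5 × a(n-1) - 4 × a(n-2), initial: a(0) = 0, a(1) = 3.
Characteristic equation: r² - 5r + 4 = 0, which factors as (r - 4)(r - 1) = 0, so r = 4, 1. General solution a(n) = A·4ⁿ + B·1ⁿ. From a(0) = 0: A + B = 0. From a(1) = 3: 4A + 1B = 3. Solving gives A = 1, B = -1.

a(n) = 4ⁿ - 1ⁿ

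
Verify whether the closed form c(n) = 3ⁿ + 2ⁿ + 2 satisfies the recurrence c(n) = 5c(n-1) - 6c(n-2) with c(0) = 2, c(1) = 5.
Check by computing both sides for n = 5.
From the recurrence with c(0) = 2, c(1) = 5:
  c(0) = 2, c(1) = 5, c(2) = 13, c(3) = 35, c(4) = 97, c(5) = 275
  so the recurrence gives c(5) = 275.
From the proposed closed form c(n) = 3ⁿ + 2ⁿ + 2:
  c(5) = 277.
The recurrence gives 275 but the closed form gives 277, so the closed form does not satisfy the recurrence.

No, the closed form is incorrect.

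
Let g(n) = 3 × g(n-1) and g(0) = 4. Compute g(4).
Computing step by step:
g(0) = 4
g(1) = 3 × 4 = 12
g(2) = 3 × 12 = 36
g(3) = 3 × 36 = 108
g(4) = 3 × 108 = 324

324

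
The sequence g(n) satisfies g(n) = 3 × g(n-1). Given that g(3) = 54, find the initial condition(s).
In general g(n) = 3ⁿ · g(0). At n = 3: g(0) = g(3) / 3^3 = 54 / 27 = 2.

g(0) = 2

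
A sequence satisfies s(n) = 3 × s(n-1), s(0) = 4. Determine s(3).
Computing step by step:
s(0) = 4
s(1) = 3 × 4 = 12
s(2) = 3 × 12 = 36
s(3) = 3 × 36 = 108

108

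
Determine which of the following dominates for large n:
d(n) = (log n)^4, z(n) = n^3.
Comparing growth rates:
Growth-rate hierarchy: log n ≺ any polynomial ≺ any exponential cⁿ (c>1) ≺ n! ≺ nⁿ.
polynomial degree 3 dominates polylogarithmic (log n)^4 asymptotically.

z(n) grows faster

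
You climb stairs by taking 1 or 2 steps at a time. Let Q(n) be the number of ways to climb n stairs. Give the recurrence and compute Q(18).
Condition on the size of the last step (1 to 2): before it there were n-1, …, n-2 stairs climbed, and these cases are disjoint, so Q(n) = Q(n-1) + Q(n-2) (Fibonacci-type sequence).
Initial conditions by direct count (compositions of i into parts ≤ 2): Q(1) = 1; Q(2) = 2.
Iterating the recurrence: Q(3) = 3, Q(4) = 5, Q(5) = 8, Q(6) = 13, Q(7) = 21, Q(8) = 34, Q(9) = 55, Q(10) = 89, Q(11) = 144, Q(12) = 233, Q(13) = 377, Q(14) = 610, Q(15) = 987, Q(16) = 1597, Q(17) = 2584, Q(18) = 4181.

Q(n) = Q(n-1) + Q(n-2), Q(1) = 1, Q(2) = 2; Q(18) = 4181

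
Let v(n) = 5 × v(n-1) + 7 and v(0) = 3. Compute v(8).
Computing step by step:
v(0) = 3
v(1) = 5 × 3 + 7 = 22
v(2) = 5 × 22 + 7 = 117
v(3) = 5 × 117 + 7 = 592
v(4) = 5 × 592 + 7 = 2967
v(5) = 5 × 2967 + 7 = 14842
v(6) = 5 × 14842 + 7 = 74217
v(7) = 5 × 74217 + 7 = 371092
v(8) = 5 × 371092 + 7 = 1855467

1855467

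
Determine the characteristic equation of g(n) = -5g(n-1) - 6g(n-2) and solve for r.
Substitute g(n) = rⁿ and divide through by rⁿ⁻²: r² + 5r + 6 = 0
Factor: (r + 2)(r + 3) = 0, so r = -2, -3.
General solution: g(n) = A·(-2)ⁿ + B·(-3)ⁿ

Characteristic: r² + 5r + 6 = 0, Roots: r = -2, -3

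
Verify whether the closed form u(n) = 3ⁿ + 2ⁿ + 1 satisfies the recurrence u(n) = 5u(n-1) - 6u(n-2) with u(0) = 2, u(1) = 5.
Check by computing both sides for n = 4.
From the recurrence with u(0) = 2, u(1) = 5:
  u(0) = 2, u(1) = 5, u(2) = 13, u(3) = 35, u(4) = 97
  so the recurrence gives u(4) = 97.
From the proposed closed form u(n) = 3ⁿ + 2ⁿ + 1:
  u(4) = 98.
The recurrence gives 97 but the closed form gives 98, so the closed form does not satisfy the recurrence.

No, the closed form is incorrect.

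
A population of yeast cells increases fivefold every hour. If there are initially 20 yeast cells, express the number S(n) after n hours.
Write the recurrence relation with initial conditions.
Each hour multiplies the count by 5, so the count after n hours depends only on the count after n-1 hours: S(n) = 5 × S(n-1). The starting count gives S(0) = 20.
Unrolling n times gives the closed form S(n) = 20 × 5ⁿ.

S(n) = 5 × S(n-1), S(0) = 20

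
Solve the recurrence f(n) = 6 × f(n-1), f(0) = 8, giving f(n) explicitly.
Recurrence: f(n) = 6 × f(n-1), initial: f(0) = 8.
Each term is 6 times the previous, so this is geometric with ratio 6. After n steps: f(n) = f(0)·6ⁿ = 8·6ⁿ.

f(n) = 8·6ⁿ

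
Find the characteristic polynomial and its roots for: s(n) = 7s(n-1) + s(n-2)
Substitute s(n) = rⁿ and divide through by rⁿ⁻²: r² - 7r - 1 = 0
Discriminant: 7² + 4·1 = 53, not a perfect square, so by the quadratic formula r = (7 ± √53)/2.
General solution: s(n) = A·r₁ⁿ + B·r₂ⁿ where r₁,r₂ = (7 ± √53)/2

Characteristic: r² - 7r - 1 = 0, Roots: r = (7 ± √53)/2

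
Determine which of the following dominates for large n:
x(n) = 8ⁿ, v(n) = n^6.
Comparing growth rates:
Growth-rate hierarchy: log n ≺ any polynomial ≺ any exponential cⁿ (c>1) ≺ n! ≺ nⁿ.
exponential base 8 dominates polynomial degree 6 asymptotically.

x(n) grows faster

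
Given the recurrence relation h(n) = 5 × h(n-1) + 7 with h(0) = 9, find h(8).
Computing step by step:
h(0) = 9
h(1) = 5 × 9 + 7 = 52
h(2) = 5 × 52 + 7 = 267
h(3) = 5 × 267 + 7 = 1342
h(4) = 5 × 1342 + 7 = 6717
h(5) = 5 × 6717 + 7 = 33592
h(6) = 5 × 33592 + 7 = 167967
h(7) = 5 × 167967 + 7 = 839842
h(8) = 5 × 839842 + 7 = 4199217

4199217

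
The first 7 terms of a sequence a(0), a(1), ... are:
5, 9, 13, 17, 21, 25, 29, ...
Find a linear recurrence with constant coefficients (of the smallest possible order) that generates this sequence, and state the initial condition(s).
Look for the lowest-order linear relation among consecutive terms.
Observation: consecutive differences are constant (= 4).
Check at n=2: 1·9 + 4 = 13. ✓

a(n) = a(n-1) + 4, a(0) = 5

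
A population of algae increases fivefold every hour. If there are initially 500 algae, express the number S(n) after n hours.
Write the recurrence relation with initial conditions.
Each hour multiplies the count by 5, so the count after n hours depends only on the count after n-1 hours: S(n) = 5 × S(n-1). The starting count gives S(0) = 500.
Unrolling n times gives the closed form S(n) = 500 × 5ⁿ.

S(n) = 5 × S(n-1), S(0) = 500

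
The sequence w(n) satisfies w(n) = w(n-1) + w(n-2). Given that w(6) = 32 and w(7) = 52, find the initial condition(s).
Work backwards using w(k) = w(k+2) - w(k+1):
w(5) = w(7) - w(6) = 52 - 32 = 20
w(4) = w(6) - w(5) = 32 - 20 = 12
w(3) = w(5) - w(4) = 20 - 12 = 8
w(2) = w(4) - w(3) = 12 - 8 = 4
w(1) = w(3) - w(2) = 8 - 4 = 4
w(0) = w(2) - w(1) = 4 - 4 = 0

w(0) = 0, w(1) = 4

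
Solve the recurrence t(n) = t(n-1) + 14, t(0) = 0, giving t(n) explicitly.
Recurrence: t(n) = t(n-1) + 14, initial: t(0) = 0.
Each step adds 14, so t(n) = t(0) + 14n = 14n.

t(n) = 14n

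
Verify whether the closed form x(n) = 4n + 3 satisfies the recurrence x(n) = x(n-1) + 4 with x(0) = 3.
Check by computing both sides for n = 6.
From the recurrence with x(0) = 3:
  x(0) = 3, x(1) = 7, x(2) = 11, x(3) = 15, x(4) = 19, x(5) = 23, x(6) = 27
  so the recurrence gives x(6) = 27.
From the proposed closed form x(n) = 4n + 3:
  x(6) = 27.
Both sides give 27 at n = 6, and the initial condition(s) match, so the closed form is consistent.

Yes, the closed form is correct.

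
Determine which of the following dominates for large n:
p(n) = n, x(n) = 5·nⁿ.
Comparing growth rates:
Growth-rate hierarchy: log n ≺ any polynomial ≺ any exponential cⁿ (c>1) ≺ n! ≺ nⁿ.
super-exponential nⁿ dominates polynomial degree 1 asymptotically.

x(n) grows faster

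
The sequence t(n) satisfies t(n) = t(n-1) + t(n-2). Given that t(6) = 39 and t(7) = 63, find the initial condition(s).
Work backwards using t(k) = t(k+2) - t(k+1):
t(5) = t(7) - t(6) = 63 - 39 = 24
t(4) = t(6) - t(5) = 39 - 24 = 15
t(3) = t(5) - t(4) = 24 - 15 = 9
t(2) = t(4) - t(3) = 15 - 9 = 6
t(1) = t(3) - t(2) = 9 - 6 = 3
t(0) = t(2) - t(1) = 6 - 3 = 3

t(0) = 3, t(1) = 3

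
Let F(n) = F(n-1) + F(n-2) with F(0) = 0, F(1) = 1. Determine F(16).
Computing the sequence terms:
0, 1, 1, 2, 3, 5, 8, 13, 21, 34, 55, 89, 144, 233, 377, 610, 987

987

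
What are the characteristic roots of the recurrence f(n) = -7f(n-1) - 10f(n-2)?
Substitute f(n) = rⁿ and divide through by rⁿ⁻²: r² + 7r + 10 = 0
Factor: (r + 2)(r + 5) = 0, so r = -2, -5.
General solution: f(n) = A·(-2)ⁿ + B·(-5)ⁿ

Characteristic: r² + 7r + 10 = 0, Roots: r = -2, -5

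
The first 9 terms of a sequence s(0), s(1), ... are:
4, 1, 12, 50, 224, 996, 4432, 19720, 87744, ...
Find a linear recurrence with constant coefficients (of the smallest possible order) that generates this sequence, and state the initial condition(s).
Look for the lowest-order linear relation among consecutive terms.
Observation: s(n) - 4·s(n-1) - (2)·s(n-2) = 0 holds for the shown terms, and no order-1 relation s(n) = α·s(n-1) + β fits.
Check at n=3: 4·12 + (2)·1 = 50. ✓

s(n) = 4s(n-1) + 2s(n-2), s(0) = 4, s(1) = 1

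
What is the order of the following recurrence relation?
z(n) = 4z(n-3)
The order is the largest lag k for which z(n-k) appears. Here the deepest term is z(n-3), so the order is 3.

Order 3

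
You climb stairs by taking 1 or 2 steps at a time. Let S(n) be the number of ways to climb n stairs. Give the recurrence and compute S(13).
Condition on the size of the last step (1 to 2): before it there were n-1, …, n-2 stairs climbed, and these cases are disjoint, so S(n) = S(n-1) + S(n-2) (Fibonacci-type sequence).
Initial conditions by direct count (compositions of i into parts ≤ 2): S(1) = 1; S(2) = 2.
Iterating the recurrence: S(3) = 3, S(4) = 5, S(5) = 8, S(6) = 13, S(7) = 21, S(8) = 34, S(9) = 55, S(10) = 89, S(11) = 144, S(12) = 233, S(13) = 377.

S(n) = S(n-1) + S(n-2), S(1) = 1, S(2) = 2; S(13) = 377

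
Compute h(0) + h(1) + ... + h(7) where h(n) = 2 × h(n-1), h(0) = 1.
Computing the sequence terms: 1, 2, 4, 8, 16, 32, 64, 128
Adding these values together:

255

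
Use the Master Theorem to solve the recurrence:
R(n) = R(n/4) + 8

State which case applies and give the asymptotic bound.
Master Theorem template: R(n) = a·R(n/b) + f(n).
Here: a=1, b=4, f(n)=8
Compute log_b(a) = log_4(1) = 0.
f(n) = 8 = Θ(1). Case 2: R(n) = Θ(log n).

Case 2: R(n) = Θ(log n)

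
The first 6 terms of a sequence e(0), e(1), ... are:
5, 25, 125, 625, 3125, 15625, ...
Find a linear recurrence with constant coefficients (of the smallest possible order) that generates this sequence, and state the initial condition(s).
Look for the lowest-order linear relation among consecutive terms.
Observation: each term is 5× the previous.
Check at n=2: 5·25 = 125. ✓

e(n) = 5 × e(n-1), e(0) = 5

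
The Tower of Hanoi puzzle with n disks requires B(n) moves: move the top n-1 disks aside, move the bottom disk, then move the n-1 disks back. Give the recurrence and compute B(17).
Moving n disks = move the top n-1 disks aside (B(n-1) moves) + move the largest disk (1 move) + move the n-1 disks back on top (B(n-1) moves), so B(n) = 2B(n-1) + 1, with B(1) = 1 (a single disk takes one move).
First terms: 1, 3, 7, 15, 31, 63, … — each is one less than a power of 2. Indeed B(n) + 1 = 2(B(n-1) + 1) with B(1) + 1 = 2, so B(n) + 1 = 2ⁿ and B(n) = 2ⁿ - 1.
Hence B(17) = 2^17 - 1 = 131072 - 1 = 131071.

B(n) = 2B(n-1) + 1, B(1) = 1; B(17) = 131071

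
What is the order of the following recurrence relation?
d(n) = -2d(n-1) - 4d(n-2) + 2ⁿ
The order is the largest lag k for which d(n-k) appears. Here the deepest term is d(n-2) (the 2ⁿ term is non-homogeneous and does not affect the order), so the order is 2.

Order 2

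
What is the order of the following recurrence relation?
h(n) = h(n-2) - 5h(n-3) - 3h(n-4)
The order is the largest lag k for which h(n-k) appears. Here the deepest term is h(n-4), so the order is 4.

Order 4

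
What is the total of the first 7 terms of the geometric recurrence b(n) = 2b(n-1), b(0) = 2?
Computing the sequence terms: 2, 4, 8, 16, 32, 64, 128
Adding these values together:

254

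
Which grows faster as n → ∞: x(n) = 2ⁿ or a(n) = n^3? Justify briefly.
Comparing growth rates:
Growth-rate hierarchy: log n ≺ any polynomial ≺ any exponential cⁿ (c>1) ≺ n! ≺ nⁿ.
exponential base 2 dominates polynomial degree 3 asymptotically.

x(n) grows faster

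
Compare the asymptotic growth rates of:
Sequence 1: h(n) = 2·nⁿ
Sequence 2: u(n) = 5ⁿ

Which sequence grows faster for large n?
Comparing growth rates:
Growth-rate hierarchy: log n ≺ any polynomial ≺ any exponential cⁿ (c>1) ≺ n! ≺ nⁿ.
super-exponential nⁿ dominates exponential base 5 asymptotically.

h(n) grows faster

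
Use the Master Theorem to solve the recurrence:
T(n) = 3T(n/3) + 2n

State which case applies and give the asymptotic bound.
Master Theorem template: T(n) = a·T(n/b) + f(n).
Here: a=3, b=3, f(n)=2n
Compute log_b(a) = log_3(3) = 1.
f(n) = 2n = Θ(n). Case 2: T(n) = Θ(n log n).

Case 2: T(n) = Θ(n log n)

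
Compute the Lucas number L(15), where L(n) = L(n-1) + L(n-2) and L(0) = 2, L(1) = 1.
Computing the sequence terms:
2, 1, 3, 4, 7, 11, 18, 29, 47, 76, 123, 199, 322, 521, 843, 1364

1364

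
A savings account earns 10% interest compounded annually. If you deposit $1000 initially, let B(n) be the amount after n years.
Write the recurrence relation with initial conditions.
Each year the balance grows by 10%, i.e. is multiplied by 1 + 10/100 = 1.1, so B(n) = 1.1 × B(n-1). The initial deposit gives B(0) = 1000.
Unrolling gives the closed form B(n) = 1000 × (1.1)ⁿ.

B(n) = 1.1 × B(n-1), B(0) = 1000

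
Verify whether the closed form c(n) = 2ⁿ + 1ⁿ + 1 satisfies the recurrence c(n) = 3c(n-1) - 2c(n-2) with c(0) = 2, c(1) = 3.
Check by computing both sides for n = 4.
From the recurrence with c(0) = 2, c(1) = 3:
  c(0) = 2, c(1) = 3, c(2) = 5, c(3) = 9, c(4) = 17
  so the recurrence gives c(4) = 17.
From the proposed closed form c(n) = 2ⁿ + 1ⁿ + 1:
  c(4) = 18.
The recurrence gives 17 but the closed form gives 18, so the closed form does not satisfy the recurrence.

No, the closed form is incorrect.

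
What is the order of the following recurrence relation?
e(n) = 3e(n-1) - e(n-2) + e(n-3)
The order is the largest lag k for which e(n-k) appears. Here the deepest term is e(n-3), so the order is 3.

Order 3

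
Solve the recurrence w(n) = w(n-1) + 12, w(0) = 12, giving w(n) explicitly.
Recurrence: w(n) = w(n-1) + 12, initial: w(0) = 12.
Each step adds 12, so w(n) = w(0) + 12n = 12n + 12.

w(n) = 12n + 12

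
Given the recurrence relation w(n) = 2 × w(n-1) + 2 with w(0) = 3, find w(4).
Computing step by step:
w(0) = 3
w(1) = 2 × 3 + 2 = 8
w(2) = 2 × 8 + 2 = 18
w(3) = 2 × 18 + 2 = 38
w(4) = 2 × 38 + 2 = 78

78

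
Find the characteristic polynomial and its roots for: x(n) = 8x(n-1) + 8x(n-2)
Substitute x(n) = rⁿ and divide through by rⁿ⁻²: r² - 8r - 8 = 0
Discriminant: 8² + 4·8 = 96, not a perfect square, so by the quadratic formula r = (8 ± √96)/2.
General solution: x(n) = A·r₁ⁿ + B·r₂ⁿ where r₁,r₂ = (8 ± √96)/2

Characteristic: r² - 8r - 8 = 0, Roots: r = (8 ± √96)/2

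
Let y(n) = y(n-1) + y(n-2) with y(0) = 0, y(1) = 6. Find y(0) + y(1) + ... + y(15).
Computing the sequence terms: 0, 6, 6, 12, 18, 30, 48, 78, 126, 204, 330, 534, 864, 1398, 2262, 3660
Adding these values together:

9576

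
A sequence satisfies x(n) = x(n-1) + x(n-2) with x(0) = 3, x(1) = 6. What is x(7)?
Computing the sequence terms:
3, 6, 9, 15, 24, 39, 63, 102

102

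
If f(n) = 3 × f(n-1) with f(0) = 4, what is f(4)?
Computing step by step:
f(0) = 4
f(1) = 3 × 4 = 12
f(2) = 3 × 12 = 36
f(3) = 3 × 36 = 108
f(4) = 3 × 108 = 324

324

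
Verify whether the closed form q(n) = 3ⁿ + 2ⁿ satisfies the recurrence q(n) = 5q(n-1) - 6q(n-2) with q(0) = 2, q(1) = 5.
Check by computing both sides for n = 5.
From the recurrence with q(0) = 2, q(1) = 5:
  q(0) = 2, q(1) = 5, q(2) = 13, q(3) = 35, q(4) = 97, q(5) = 275
  so the recurrence gives q(5) = 275.
From the proposed closed form q(n) = 3ⁿ + 2ⁿ:
  q(5) = 275.
Both sides give 275 at n = 5, and the initial condition(s) match, so the closed form is consistent.

Yes, the closed form is correct.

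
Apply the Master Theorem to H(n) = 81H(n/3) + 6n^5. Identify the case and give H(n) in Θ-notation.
Master Theorem template: H(n) = a·H(n/b) + f(n).
Here: a=81, b=3, f(n)=6n^5
Compute log_b(a) = log_3(81) = 4.
f(n) = 6n^5 = Ω(n^(4+ε)) with ε = 1, and the regularity condition holds (a·f(n/b) = (a/b^5)·f(n) with a/b^5 = 3^-1 < 1). Case 3: H(n) = Θ(f(n)) = Θ(n^5).

Case 3: H(n) = Θ(n^5)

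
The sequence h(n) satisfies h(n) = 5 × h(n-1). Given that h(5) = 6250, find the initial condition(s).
In general h(n) = 5ⁿ · h(0). At n = 5: h(0) = h(5) / 5^5 = 6250 / 3125 = 2.

h(0) = 2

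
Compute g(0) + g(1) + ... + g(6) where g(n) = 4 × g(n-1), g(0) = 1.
Computing the sequence terms: 1, 4, 16, 64, 256, 1024, 4096
Adding these values together:

5461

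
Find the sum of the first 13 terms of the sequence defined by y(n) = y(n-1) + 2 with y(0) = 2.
Computing the sequence terms: 2, 4, 6, 8, 10, 12, 14, 16, 18, 20, 22, 24, 26
Adding these values together:

182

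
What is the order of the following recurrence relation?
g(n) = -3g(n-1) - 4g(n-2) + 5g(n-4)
The order is the largest lag k for which g(n-k) appears. Here the deepest term is g(n-4), so the order is 4.

Order 4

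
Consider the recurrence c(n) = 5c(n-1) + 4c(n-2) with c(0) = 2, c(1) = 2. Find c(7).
Computing the sequence terms:
2, 2, 18, 98, 562, 3202, 18258, 104098

104098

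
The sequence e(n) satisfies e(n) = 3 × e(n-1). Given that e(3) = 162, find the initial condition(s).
In general e(n) = 3ⁿ · e(0). At n = 3: e(0) = e(3) / 3^3 = 162 / 27 = 6.

e(0) = 6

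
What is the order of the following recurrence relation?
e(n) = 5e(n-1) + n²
The order is the largest lag k for which e(n-k) appears. Here the deepest term is e(n-1) (the n² term is non-homogeneous and does not affect the order), so the order is 1.

Order 1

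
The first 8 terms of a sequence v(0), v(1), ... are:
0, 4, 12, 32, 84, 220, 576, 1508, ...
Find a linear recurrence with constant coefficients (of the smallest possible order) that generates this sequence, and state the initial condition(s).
Look for the lowest-order linear relation among consecutive terms.
Observation: v(n) - 3·v(n-1) - (-1)·v(n-2) = 0 holds for the shown terms, and no order-1 relation v(n) = α·v(n-1) + β fits.
Check at n=3: 3·12 + (-1)·4 = 32. ✓

v(n) = 3v(n-1) - v(n-2), v(0) = 0, v(1) = 4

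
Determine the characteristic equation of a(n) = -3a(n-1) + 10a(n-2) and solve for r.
Substitute a(n) = rⁿ and divide through by rⁿ⁻²: r² + 3r - 10 = 0
Factor: (r + 5)(r - 2) = 0, so r = -5, 2.
General solution: a(n) = A·(-5)ⁿ + B·2ⁿ

Characteristic: r² + 3r - 10 = 0, Roots: r = -5, 2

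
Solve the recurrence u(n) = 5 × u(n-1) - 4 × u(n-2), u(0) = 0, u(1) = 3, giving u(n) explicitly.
Recurrence: u(n) = 5 × u(n-1) - 4 × u(n-2), initial: u(0) = 0, u(1) = 3.
Characteristic equation: r² - 5r + 4 = 0, which factors as (r - 4)(r - 1) = 0, so r = 4, 1. General solution u(n) = A·4ⁿ + B·1ⁿ. From u(0) = 0: A + B = 0. From u(1) = 3: 4A + 1B = 3. Solving gives A = 1, B = -1.

u(n) = 4ⁿ - 1ⁿ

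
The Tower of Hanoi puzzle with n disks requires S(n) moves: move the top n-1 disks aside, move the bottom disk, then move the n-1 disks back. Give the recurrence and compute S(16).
Moving n disks = move the top n-1 disks aside (S(n-1) moves) + move the largest disk (1 move) + move the n-1 disks back on top (S(n-1) moves), so S(n) = 2S(n-1) + 1, with S(1) = 1 (a single disk takes one move).
First terms: 1, 3, 7, 15, 31, 63, … — each is one less than a power of 2. Indeed S(n) + 1 = 2(S(n-1) + 1) with S(1) + 1 = 2, so S(n) + 1 = 2ⁿ and S(n) = 2ⁿ - 1.
Hence S(16) = 2^16 - 1 = 65536 - 1 = 65535.

S(n) = 2S(n-1) + 1, S(1) = 1; S(16) = 65535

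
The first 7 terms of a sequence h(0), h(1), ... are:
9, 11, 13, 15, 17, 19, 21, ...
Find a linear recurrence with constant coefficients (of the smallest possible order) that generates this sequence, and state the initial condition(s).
Look for the lowest-order linear relation among consecutive terms.
Observation: consecutive differences are constant (= 2).
Check at n=2: 1·11 + 2 = 13. ✓

h(n) = h(n-1) + 2, h(0) = 9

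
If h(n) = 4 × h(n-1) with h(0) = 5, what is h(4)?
Computing step by step:
h(0) = 5
h(1) = 4 × 5 = 20
h(2) = 4 × 20 = 80
h(3) = 4 × 80 = 320
h(4) = 4 × 320 = 1280

1280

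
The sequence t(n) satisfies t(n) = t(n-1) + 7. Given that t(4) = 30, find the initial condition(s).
t(4) = t(0) + 4·7, so t(0) = 30 - 28 = 2.

t(0) = 2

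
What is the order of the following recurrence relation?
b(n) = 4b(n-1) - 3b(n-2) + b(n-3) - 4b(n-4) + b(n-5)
The order is the largest lag k for which b(n-k) appears. Here the deepest term is b(n-5), so the order is 5.

Order 5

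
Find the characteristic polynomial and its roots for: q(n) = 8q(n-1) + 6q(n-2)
Substitute q(n) = rⁿ and divide through by rⁿ⁻²: r² - 8r - 6 = 0
Discriminant: 8² + 4·6 = 88, not a perfect square, so by the quadratic formula r = (8 ± √88)/2.
General solution: q(n) = A·r₁ⁿ + B·r₂ⁿ where r₁,r₂ = (8 ± √88)/2

Characteristic: r² - 8r - 6 = 0, Roots: r = (8 ± √88)/2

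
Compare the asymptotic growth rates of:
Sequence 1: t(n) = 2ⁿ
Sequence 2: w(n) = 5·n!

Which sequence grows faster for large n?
Comparing growth rates:
Growth-rate hierarchy: log n ≺ any polynomial ≺ any exponential cⁿ (c>1) ≺ n! ≺ nⁿ.
factorial dominates exponential base 2 asymptotically.

w(n) grows faster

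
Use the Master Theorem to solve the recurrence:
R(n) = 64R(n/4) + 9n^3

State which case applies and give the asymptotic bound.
Master Theorem template: R(n) = a·R(n/b) + f(n).
Here: a=64, b=4, f(n)=9n^3
Compute log_b(a) = log_4(64) = 3.
f(n) = 9n^3 = Θ(n^3). Case 2: R(n) = Θ(n^3 log n).

Case 2: R(n) = Θ(n^3 log n)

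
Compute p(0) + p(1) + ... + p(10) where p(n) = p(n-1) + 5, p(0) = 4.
Computing the sequence terms: 4, 9, 14, 19, 24, 29, 34, 39, 44, 49, 54
Adding these values together:

319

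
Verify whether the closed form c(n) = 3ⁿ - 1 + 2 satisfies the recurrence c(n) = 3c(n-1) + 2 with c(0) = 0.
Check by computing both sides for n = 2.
From the recurrence with c(0) = 0:
  c(0) = 0, c(1) = 2, c(2) = 8
  so the recurrence gives c(2) = 8.
From the proposed closed form c(n) = 3ⁿ - 1 + 2:
  c(2) = 10.
The recurrence gives 8 but the closed form gives 10, so the closed form does not satisfy the recurrence.

No, the closed form is incorrect.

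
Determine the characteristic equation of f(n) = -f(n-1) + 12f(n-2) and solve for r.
Substitute f(n) = rⁿ and divide through by rⁿ⁻²: r² + r - 12 = 0
Factor: (r + 4)(r - 3) = 0, so r = -4, 3.
General solution: f(n) = A·(-4)ⁿ + B·3ⁿ

Characteristic: r² + r - 12 = 0, Roots: r = -4, 3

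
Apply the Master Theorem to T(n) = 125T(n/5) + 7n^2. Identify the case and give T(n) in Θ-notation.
Master Theorem template: T(n) = a·T(n/b) + f(n).
Here: a=125, b=5, f(n)=7n^2
Compute log_b(a) = log_5(125) = 3.
f(n) = 7n^2 = O(n^(3-ε)) with ε = 1. Case 1: T(n) = Θ(n^log_b(a)) = Θ(n^3).

Case 1: T(n) = Θ(n^3)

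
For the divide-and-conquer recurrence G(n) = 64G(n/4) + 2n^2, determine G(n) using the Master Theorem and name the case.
Master Theorem template: G(n) = a·G(n/b) + f(n).
Here: a=64, b=4, f(n)=2n^2
Compute log_b(a) = log_4(64) = 3.
f(n) = 2n^2 = O(n^(3-ε)) with ε = 1. Case 1: G(n) = Θ(n^log_b(a)) = Θ(n^3).

Case 1: G(n) = Θ(n^3)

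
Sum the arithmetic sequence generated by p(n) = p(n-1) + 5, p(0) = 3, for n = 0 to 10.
Computing the sequence terms: 3, 8, 13, 18, 23, 28, 33, 38, 43, 48, 53
Adding these values together:

308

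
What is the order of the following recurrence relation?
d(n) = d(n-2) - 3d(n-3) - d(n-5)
The order is the largest lag k for which d(n-k) appears. Here the deepest term is d(n-5), so the order is 5.

Order 5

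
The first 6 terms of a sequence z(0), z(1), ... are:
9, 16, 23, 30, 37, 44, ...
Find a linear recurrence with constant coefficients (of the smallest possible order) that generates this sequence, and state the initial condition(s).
Look for the lowest-order linear relation among consecutive terms.
Observation: consecutive differences are constant (= 7).
Check at n=2: 1·16 + 7 = 23. ✓

z(n) = z(n-1) + 7, z(0) = 9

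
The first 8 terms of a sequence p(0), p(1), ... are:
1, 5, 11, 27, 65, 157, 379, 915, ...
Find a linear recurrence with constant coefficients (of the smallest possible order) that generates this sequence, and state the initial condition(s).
Look for the lowest-order linear relation among consecutive terms.
Observation: p(n) - 2·p(n-1) - (1)·p(n-2) = 0 holds for the shown terms, and no order-1 relation p(n) = α·p(n-1) + β fits.
Check at n=3: 2·11 + (1)·5 = 27. ✓

p(n) = 2p(n-1) + p(n-2), p(0) = 1, p(1) = 5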